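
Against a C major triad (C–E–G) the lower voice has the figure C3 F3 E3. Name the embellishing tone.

The harmony at that moment is C major triad (C, E, G); F3 is not a chord tone.
It is approached by leap up from C3 and left by step down to E3.
Leap in, step out — an appoggiatura.

F3 is an appoggiatura.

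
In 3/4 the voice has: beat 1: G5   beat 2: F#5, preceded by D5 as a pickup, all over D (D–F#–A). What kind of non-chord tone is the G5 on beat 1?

Appoggiatura.

The harmony at that moment is D major triad (D, F#, A); G5 is not a chord tone.
It is approached by leap up from D5 and left by step down to F#5.
Leap in, step out, metrically accented — an appoggiatura.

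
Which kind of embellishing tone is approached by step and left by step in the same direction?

Approach: by step. Departure: by step, continuing in the same direction.
Stepwise on both sides with no change of direction means the note fills in the space between two different chord tones — a passing tone. (Had it turned back to its starting note it would be a neighbor tone instead.)

Passing tone.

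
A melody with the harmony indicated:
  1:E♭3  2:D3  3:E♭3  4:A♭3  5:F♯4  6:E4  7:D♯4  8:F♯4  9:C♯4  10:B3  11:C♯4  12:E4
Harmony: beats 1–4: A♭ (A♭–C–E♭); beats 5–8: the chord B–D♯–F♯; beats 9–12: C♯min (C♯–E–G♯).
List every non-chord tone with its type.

The harmony at that moment is A♭ major triad (A♭, C, E♭); D3 is not a chord tone.
It is approached by step down from E♭3 and left by step up to E♭3.
Step away and step back to the same note — a neighbor tone (lower neighbor).
The harmony at that moment is B major triad (B, D♯, F♯); E4 is not a chord tone.
It is approached by step down from F♯4 and left by step down to D♯4.
Step in, step out in the same direction — a passing tone.
The harmony at that moment is C♯ minor triad (C♯, E, G♯); B3 is not a chord tone.
It is approached by step down from C♯4 and left by step up to C♯4.
Step away and step back to the same note — a neighbor tone (lower neighbor).

D3 (beat 2) — neighbor tone; E4 (beat 6) — passing tone; B3 (beat 10) — neighbor tone.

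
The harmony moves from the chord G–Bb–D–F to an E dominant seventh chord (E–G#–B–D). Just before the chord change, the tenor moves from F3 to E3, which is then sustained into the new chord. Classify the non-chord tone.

E3 is an anticipation.

The harmony at that moment is G minor seventh chord (G, Bb, D, F); E3 is not a chord tone.
It is approached by step down from F3 and then sustained as the same pitch into the next harmony.
Arriving early and becoming a chord tone when the harmony changes — an anticipation.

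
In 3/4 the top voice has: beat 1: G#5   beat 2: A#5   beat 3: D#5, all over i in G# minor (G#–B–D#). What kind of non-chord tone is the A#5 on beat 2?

Escape tone.

The harmony at that moment is G# minor triad (G#, B, D#); A#5 is not a chord tone.
It is approached by step up from G#5 and left by leap down to D#5.
Step in, leap out, on a weak beat — an escape tone.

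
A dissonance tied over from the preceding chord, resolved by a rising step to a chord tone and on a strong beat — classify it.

Retardation.

Approach: by preparation — the pitch is first a chord tone, then held (tied or repeated) while the harmony changes under it. Departure: up by step. Metric position: strong.
A prepared dissonance that resolves upward by step — a retardation. (The same figure resolving downward would be a suspension.)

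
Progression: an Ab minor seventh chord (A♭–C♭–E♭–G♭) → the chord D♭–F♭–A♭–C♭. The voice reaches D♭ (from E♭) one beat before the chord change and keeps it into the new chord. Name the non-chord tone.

D♭ is an anticipation.

The harmony at that moment is A♭ minor seventh chord (A♭, C♭, E♭, G♭); D♭ is not a chord tone.
It is approached by step down from E♭ and then sustained as the same pitch into the next harmony.
Arriving early and becoming a chord tone when the harmony changes — an anticipation.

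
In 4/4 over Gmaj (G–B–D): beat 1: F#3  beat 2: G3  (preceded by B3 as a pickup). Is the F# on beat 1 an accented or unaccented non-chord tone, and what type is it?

Accented appoggiatura.

The harmony at that moment is G major triad (G, B, D); F#3 is not a chord tone.
It is approached by leap down from B3 and left by step up to G3.
Leap in, step out — an appoggiatura.
It falls on the downbeat, so it is accented.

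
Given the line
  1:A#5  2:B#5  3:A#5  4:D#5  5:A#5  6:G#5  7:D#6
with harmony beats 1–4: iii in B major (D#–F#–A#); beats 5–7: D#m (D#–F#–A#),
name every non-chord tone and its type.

The harmony at that moment is D# minor triad (D#, F#, A#); B#5 is not a chord tone.
It is approached by step up from A#5 and left by step down to A#5.
Step away and step back to the same note — a neighbor tone (upper neighbor).
The harmony at that moment is D# minor triad (D#, F#, A#); G#5 is not a chord tone.
It is approached by step down from A#5 and left by leap up to D#6.
Step in, leap out — an escape tone.

B#5 (beat 2) — neighbor tone; G#5 (beat 6) — escape tone.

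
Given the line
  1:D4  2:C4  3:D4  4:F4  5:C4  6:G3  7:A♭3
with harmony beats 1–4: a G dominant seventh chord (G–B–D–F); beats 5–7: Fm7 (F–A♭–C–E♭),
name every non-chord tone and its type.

C4 (beat 2) — neighbor tone; G3 (beat 6) — appoggiatura.

The harmony at that moment is G dominant seventh chord (G, B, D, F); C4 is not a chord tone.
It is approached by step down from D4 and left by step up to D4.
Step away and step back to the same note — a neighbor tone (lower neighbor).
The harmony at that moment is F minor seventh chord (F, A♭, C, E♭); G3 is not a chord tone.
It is approached by leap down from C4 and left by step up to A♭3.
Leap in, step out — an appoggiatura.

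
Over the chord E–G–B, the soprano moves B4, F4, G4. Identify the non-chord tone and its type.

The harmony at that moment is E minor triad (E, G, B); F4 is not a chord tone.
It is approached by leap down from B4 and left by step up to G4.
Leap in, step out — an appoggiatura.

F4 is an appoggiatura.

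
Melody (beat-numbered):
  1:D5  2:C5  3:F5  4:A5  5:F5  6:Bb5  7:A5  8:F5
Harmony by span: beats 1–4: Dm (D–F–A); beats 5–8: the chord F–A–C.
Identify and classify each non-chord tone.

C5 (beat 2) — escape tone; Bb5 (beat 6) — appoggiatura.

The harmony at that moment is D minor triad (D, F, A); C5 is not a chord tone.
It is approached by step down from D5 and left by leap up to F5.
Step in, leap out — an escape tone.
The harmony at that moment is F major triad (F, A, C); Bb5 is not a chord tone.
It is approached by leap up from F5 and left by step down to A5.
Leap in, step out — an appoggiatura.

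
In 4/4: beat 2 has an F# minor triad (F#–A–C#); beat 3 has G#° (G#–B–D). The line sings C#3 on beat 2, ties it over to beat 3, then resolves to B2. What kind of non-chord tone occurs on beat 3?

The harmony at that moment is G# diminished triad (G#, B, D); C#3 is not a chord tone.
It is held over (the same pitch as the preceding C#3) and left by step down to B2.
Held over from the previous chord and resolving down by step — a suspension.

Suspension.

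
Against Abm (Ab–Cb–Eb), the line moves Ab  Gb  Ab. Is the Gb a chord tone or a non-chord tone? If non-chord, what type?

Non-chord tone — a neighbor tone.

The harmony at that moment is Ab minor triad (Ab, Cb, Eb); Gb is not a chord tone.
It is approached by step down from Ab and left by step up to Ab.
Step away and step back to the same note — a neighbor tone (lower neighbor).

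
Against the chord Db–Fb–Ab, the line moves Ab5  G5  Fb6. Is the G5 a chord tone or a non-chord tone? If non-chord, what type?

The harmony at that moment is Db minor triad (Db, Fb, Ab); G5 is not a chord tone.
It is approached by step down from Ab5 and left by leap up to Fb6.
Step in, leap out — an escape tone.

Non-chord tone — an escape tone.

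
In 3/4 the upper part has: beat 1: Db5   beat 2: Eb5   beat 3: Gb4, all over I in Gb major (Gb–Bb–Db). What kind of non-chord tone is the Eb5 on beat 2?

Escape tone.

The harmony at that moment is Gb major triad (Gb, Bb, Db); Eb5 is not a chord tone.
It is approached by step up from Db5 and left by leap down to Gb4.
Step in, leap out, on a weak beat — an escape tone.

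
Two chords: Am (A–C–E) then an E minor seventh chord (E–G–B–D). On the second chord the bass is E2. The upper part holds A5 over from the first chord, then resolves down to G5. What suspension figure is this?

At the second chord the bass is E2. The suspended A5 lies a fourth above the bass; after resolving down by step to G5, the interval above the bass becomes a third.
Suspension figures are named by those two intervals: 4–3.

4–3 suspension.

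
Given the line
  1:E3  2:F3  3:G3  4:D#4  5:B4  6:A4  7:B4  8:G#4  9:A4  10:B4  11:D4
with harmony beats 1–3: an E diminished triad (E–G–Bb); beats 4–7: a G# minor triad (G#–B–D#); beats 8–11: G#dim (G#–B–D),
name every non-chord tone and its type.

The harmony at that moment is E diminished triad (E, G, Bb); F3 is not a chord tone.
It is approached by step up from E3 and left by step up to G3.
Step in, step out in the same direction — a passing tone.
The harmony at that moment is G# minor triad (G#, B, D#); A4 is not a chord tone.
It is approached by step down from B4 and left by step up to B4.
Step away and step back to the same note — a neighbor tone (lower neighbor).
The harmony at that moment is G# diminished triad (G#, B, D); A4 is not a chord tone.
It is approached by step up from G#4 and left by step up to B4.
Step in, step out in the same direction — a passing tone.

F3 (beat 2) — passing tone; A4 (beat 6) — neighbor tone; A4 (beat 9) — passing tone.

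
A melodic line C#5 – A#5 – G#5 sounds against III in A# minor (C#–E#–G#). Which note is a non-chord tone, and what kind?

The harmony at that moment is C# major triad (C#, E#, G#); A#5 is not a chord tone.
It is approached by leap up from C#5 and left by step down to G#5.
Leap in, step out — an appoggiatura.

A#5 is an appoggiatura.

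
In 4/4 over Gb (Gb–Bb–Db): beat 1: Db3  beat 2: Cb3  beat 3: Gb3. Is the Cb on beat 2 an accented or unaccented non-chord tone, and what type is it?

The harmony at that moment is Gb major triad (Gb, Bb, Db); Cb3 is not a chord tone.
It is approached by step down from Db3 and left by leap up to Gb3.
Step in, leap out — an escape tone.
It falls on a weak beat, so it is unaccented.

Unaccented escape tone.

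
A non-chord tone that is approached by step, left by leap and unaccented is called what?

Escape tone.

Approach: by step. Departure: by leap. Metric position: weak.
Step in, leap out, from a weak position — an escape tone (échappée). (It is the mirror image of the appoggiatura, which leaps in and steps out on a strong beat.)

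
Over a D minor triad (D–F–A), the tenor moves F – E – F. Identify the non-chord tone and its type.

E is a neighbor tone.

The harmony at that moment is D minor triad (D, F, A); E is not a chord tone.
It is approached by step down from F and left by step up to F.
Step away and step back to the same note — a neighbor tone (lower neighbor).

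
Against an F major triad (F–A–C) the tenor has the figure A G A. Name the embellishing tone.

The harmony at that moment is F major triad (F, A, C); G is not a chord tone.
It is approached by step down from A and left by step up to A.
Step away and step back to the same note — a neighbor tone (lower neighbor).

G is a neighbor tone.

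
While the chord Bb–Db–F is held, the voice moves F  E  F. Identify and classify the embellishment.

E is a neighbor tone.

The harmony at that moment is Bb minor triad (Bb, Db, F); E is not a chord tone.
It is approached by step down from F and left by step up to F.
Step away and step back to the same note — a neighbor tone (lower neighbor).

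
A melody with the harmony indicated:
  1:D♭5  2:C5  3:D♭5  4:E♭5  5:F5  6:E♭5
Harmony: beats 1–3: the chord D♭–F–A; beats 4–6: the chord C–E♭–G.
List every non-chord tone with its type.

C5 (beat 2) — neighbor tone; F5 (beat 5) — neighbor tone.

The harmony at that moment is D♭ augmented triad (D♭, F, A); C5 is not a chord tone.
It is approached by step down from D♭5 and left by step up to D♭5.
Step away and step back to the same note — a neighbor tone (lower neighbor).
The harmony at that moment is C minor triad (C, E♭, G); F5 is not a chord tone.
It is approached by step up from E♭5 and left by step down to E♭5.
Step away and step back to the same note — a neighbor tone (upper neighbor).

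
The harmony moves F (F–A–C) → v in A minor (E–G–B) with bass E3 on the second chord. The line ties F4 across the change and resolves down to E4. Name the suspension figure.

At the second chord the bass is E3. The suspended F4 lies a ninth above the bass; after resolving down by step to E4, the interval above the bass becomes an octave.
Suspension figures are named by those two intervals: 9–8.

9–8 suspension.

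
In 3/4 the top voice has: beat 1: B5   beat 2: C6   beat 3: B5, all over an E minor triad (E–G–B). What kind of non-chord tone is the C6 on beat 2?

The harmony at that moment is E minor triad (E, G, B); C6 is not a chord tone.
It is approached by step up from B5 and left by step down to B5.
Step away and step back to the same note — a neighbor tone (upper neighbor).

Upper neighbor tone.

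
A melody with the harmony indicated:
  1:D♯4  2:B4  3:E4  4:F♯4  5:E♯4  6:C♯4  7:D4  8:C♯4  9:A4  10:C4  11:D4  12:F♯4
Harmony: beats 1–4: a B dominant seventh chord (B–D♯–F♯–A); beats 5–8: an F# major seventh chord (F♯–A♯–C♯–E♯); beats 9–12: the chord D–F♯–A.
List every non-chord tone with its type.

The harmony at that moment is B dominant seventh chord (B, D♯, F♯, A); E4 is not a chord tone.
It is approached by leap down from B4 and left by step up to F♯4.
Leap in, step out — an appoggiatura.
The harmony at that moment is F♯ major seventh chord (F♯, A♯, C♯, E♯); D4 is not a chord tone.
It is approached by step up from C♯4 and left by step down to C♯4.
Step away and step back to the same note — a neighbor tone (upper neighbor).
The harmony at that moment is D major triad (D, F♯, A); C4 is not a chord tone.
It is approached by leap down from A4 and left by step up to D4.
Leap in, step out — an appoggiatura.

E4 (beat 3) — appoggiatura; D4 (beat 7) — neighbor tone; C4 (beat 10) — appoggiatura.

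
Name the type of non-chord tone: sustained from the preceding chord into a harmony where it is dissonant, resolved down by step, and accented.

Suspension.

Approach: by preparation — the pitch is first a chord tone, then held (tied or repeated) while the harmony changes under it. Departure: down by step. Metric position: strong.
A prepared dissonance that resolves downward by step — a suspension. (The same figure resolving upward would be a retardation.)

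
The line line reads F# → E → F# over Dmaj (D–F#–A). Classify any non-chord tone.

E is a neighbor tone.

The harmony at that moment is D major triad (D, F#, A); E is not a chord tone.
It is approached by step down from F# and left by step up to F#.
Step away and step back to the same note — a neighbor tone (lower neighbor).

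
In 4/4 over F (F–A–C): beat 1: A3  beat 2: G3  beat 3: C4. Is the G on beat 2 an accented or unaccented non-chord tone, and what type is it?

Unaccented escape tone.

The harmony at that moment is F major triad (F, A, C); G3 is not a chord tone.
It is approached by step down from A3 and left by leap up to C4.
Step in, leap out — an escape tone.
It falls on a weak beat, so it is unaccented.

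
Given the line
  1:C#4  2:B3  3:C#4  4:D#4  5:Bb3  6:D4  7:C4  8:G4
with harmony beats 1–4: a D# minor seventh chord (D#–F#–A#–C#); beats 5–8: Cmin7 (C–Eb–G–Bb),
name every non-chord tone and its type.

The harmony at that moment is D# minor seventh chord (D#, F#, A#, C#); B3 is not a chord tone.
It is approached by step down from C#4 and left by step up to C#4.
Step away and step back to the same note — a neighbor tone (lower neighbor).
The harmony at that moment is C minor seventh chord (C, Eb, G, Bb); D4 is not a chord tone.
It is approached by leap up from Bb3 and left by step down to C4.
Leap in, step out — an appoggiatura.

B3 (beat 2) — neighbor tone; D4 (beat 6) — appoggiatura.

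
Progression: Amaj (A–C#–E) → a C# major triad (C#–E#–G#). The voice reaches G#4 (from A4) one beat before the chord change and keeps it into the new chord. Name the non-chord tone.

The harmony at that moment is A major triad (A, C#, E); G#4 is not a chord tone.
It is approached by step down from A4 and then sustained as the same pitch into the next harmony.
Arriving early and becoming a chord tone when the harmony changes — an anticipation.

G#4 is an anticipation.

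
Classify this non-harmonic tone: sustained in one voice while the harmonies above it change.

Pedal tone.

Approach: none. Departure: none — a single pitch is sustained while the chords change around it, passing through harmonies that do not contain it.
No melodic motion at all; the dissonance is created entirely by the moving harmonies against the stationary note — a pedal tone (pedal point).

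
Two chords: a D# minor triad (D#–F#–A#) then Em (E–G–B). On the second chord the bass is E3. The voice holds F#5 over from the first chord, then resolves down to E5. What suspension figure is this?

At the second chord the bass is E3. The suspended F#5 lies a ninth above the bass; after resolving down by step to E5, the interval above the bass becomes an octave.
Suspension figures are named by those two intervals: 9–8.

9–8 suspension.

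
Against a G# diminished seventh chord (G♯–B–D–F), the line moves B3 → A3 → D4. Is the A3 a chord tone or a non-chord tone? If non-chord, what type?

The harmony at that moment is G♯ diminished seventh chord (G♯, B, D, F); A3 is not a chord tone.
It is approached by step down from B3 and left by leap up to D4.
Step in, leap out — an escape tone.

Non-chord tone — an escape tone.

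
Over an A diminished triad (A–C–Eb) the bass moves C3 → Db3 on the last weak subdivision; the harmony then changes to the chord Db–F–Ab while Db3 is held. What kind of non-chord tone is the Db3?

The harmony at that moment is A diminished triad (A, C, Eb); Db3 is not a chord tone.
It is approached by step up from C3 and then sustained as the same pitch into the next harmony.
Arriving early and becoming a chord tone when the harmony changes — an anticipation.

Db3 is an anticipation.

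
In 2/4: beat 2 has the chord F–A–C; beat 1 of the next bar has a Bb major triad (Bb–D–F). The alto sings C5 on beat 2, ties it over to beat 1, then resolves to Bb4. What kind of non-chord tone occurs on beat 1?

The harmony at that moment is Bb major triad (Bb, D, F); C5 is not a chord tone.
It is held over (the same pitch as the preceding C5) and left by step down to Bb4.
Held over from the previous chord and resolving down by step — a suspension.

Suspension.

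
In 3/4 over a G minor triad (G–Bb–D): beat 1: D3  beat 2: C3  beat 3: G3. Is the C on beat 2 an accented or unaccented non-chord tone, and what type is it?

The harmony at that moment is G minor triad (G, Bb, D); C3 is not a chord tone.
It is approached by step down from D3 and left by leap up to G3.
Step in, leap out — an escape tone.
It falls on a weak beat, so it is unaccented.

Unaccented escape tone.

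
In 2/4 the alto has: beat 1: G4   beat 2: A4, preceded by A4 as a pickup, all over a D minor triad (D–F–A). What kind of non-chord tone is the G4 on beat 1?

Lower neighbor tone.

The harmony at that moment is D minor triad (D, F, A); G4 is not a chord tone.
It is approached by step down from A4 and left by step up to A4.
Step away and step back to the same note — a neighbor tone (lower neighbor).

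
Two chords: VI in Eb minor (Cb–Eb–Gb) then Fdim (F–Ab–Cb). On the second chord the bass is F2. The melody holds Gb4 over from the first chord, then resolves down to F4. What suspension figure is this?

9–8 suspension.

At the second chord the bass is F2. The suspended Gb4 lies a ninth above the bass; after resolving down by step to F4, the interval above the bass becomes an octave.
Suspension figures are named by those two intervals: 9–8.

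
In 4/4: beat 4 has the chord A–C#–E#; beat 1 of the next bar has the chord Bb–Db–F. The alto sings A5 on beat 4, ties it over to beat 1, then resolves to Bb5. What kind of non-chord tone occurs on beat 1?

Retardation.

The harmony at that moment is Bb minor triad (Bb, Db, F); A5 is not a chord tone.
It is held over (the same pitch as the preceding A5) and left by step up to Bb5.
Held over from the previous chord and resolving up by step — a retardation.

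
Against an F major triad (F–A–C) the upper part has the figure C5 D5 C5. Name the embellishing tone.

D5 is a neighbor tone.

The harmony at that moment is F major triad (F, A, C); D5 is not a chord tone.
It is approached by step up from C5 and left by step down to C5.
Step away and step back to the same note — a neighbor tone (upper neighbor).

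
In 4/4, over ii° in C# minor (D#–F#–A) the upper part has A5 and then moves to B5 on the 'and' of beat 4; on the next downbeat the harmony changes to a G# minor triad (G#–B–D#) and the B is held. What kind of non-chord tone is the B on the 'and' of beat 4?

Anticipation.

The harmony at that moment is D# diminished triad (D#, F#, A); B5 is not a chord tone.
It is approached by step up from A5 and then sustained as the same pitch into the next harmony.
Arriving early and becoming a chord tone when the harmony changes — an anticipation.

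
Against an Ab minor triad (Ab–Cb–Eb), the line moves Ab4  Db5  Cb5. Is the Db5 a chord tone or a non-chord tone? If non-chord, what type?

The harmony at that moment is Ab minor triad (Ab, Cb, Eb); Db5 is not a chord tone.
It is approached by leap up from Ab4 and left by step down to Cb5.
Leap in, step out — an appoggiatura.

Non-chord tone — an appoggiatura.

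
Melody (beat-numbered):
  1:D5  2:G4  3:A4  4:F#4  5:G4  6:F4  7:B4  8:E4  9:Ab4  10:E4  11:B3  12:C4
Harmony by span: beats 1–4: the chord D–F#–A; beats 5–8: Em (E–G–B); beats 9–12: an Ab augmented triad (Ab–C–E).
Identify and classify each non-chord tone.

G4 (beat 2) — appoggiatura; F4 (beat 6) — escape tone; B3 (beat 11) — appoggiatura.

The harmony at that moment is D major triad (D, F#, A); G4 is not a chord tone.
It is approached by leap down from D5 and left by step up to A4.
Leap in, step out — an appoggiatura.
The harmony at that moment is E minor triad (E, G, B); F4 is not a chord tone.
It is approached by step down from G4 and left by leap up to B4.
Step in, leap out — an escape tone.
The harmony at that moment is Ab augmented triad (Ab, C, E); B3 is not a chord tone.
It is approached by leap down from E4 and left by step up to C4.
Leap in, step out — an appoggiatura.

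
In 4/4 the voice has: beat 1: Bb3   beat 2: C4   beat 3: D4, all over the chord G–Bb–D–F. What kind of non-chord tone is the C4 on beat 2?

The harmony at that moment is G minor seventh chord (G, Bb, D, F); C4 is not a chord tone.
It is approached by step up from Bb3 and left by step up to D4.
Step in, step out in the same direction — a passing tone.

Passing tone.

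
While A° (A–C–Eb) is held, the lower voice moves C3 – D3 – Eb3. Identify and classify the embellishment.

The harmony at that moment is A diminished triad (A, C, Eb); D3 is not a chord tone.
It is approached by step up from C3 and left by step up to Eb3.
Step in, step out in the same direction — a passing tone.

D3 is a passing tone.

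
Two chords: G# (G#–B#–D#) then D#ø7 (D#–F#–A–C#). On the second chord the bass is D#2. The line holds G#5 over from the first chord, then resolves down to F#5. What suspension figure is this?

4–3 suspension.

At the second chord the bass is D#2. The suspended G#5 lies a fourth above the bass; after resolving down by step to F#5, the interval above the bass becomes a third.
Suspension figures are named by those two intervals: 4–3.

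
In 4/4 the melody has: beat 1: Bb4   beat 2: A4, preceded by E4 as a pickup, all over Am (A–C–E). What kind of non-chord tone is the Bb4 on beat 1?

Appoggiatura.

The harmony at that moment is A minor triad (A, C, E); Bb4 is not a chord tone.
It is approached by leap up from E4 and left by step down to A4.
Leap in, step out, metrically accented — an appoggiatura.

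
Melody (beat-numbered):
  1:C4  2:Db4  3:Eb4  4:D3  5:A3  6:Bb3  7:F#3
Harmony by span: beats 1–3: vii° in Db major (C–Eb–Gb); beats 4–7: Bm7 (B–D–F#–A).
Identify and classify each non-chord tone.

Db4 (beat 2) — passing tone; Bb3 (beat 6) — escape tone.

The harmony at that moment is C diminished triad (C, Eb, Gb); Db4 is not a chord tone.
It is approached by step up from C4 and left by step up to Eb4.
Step in, step out in the same direction — a passing tone.
The harmony at that moment is B minor seventh chord (B, D, F#, A); Bb3 is not a chord tone.
It is approached by step up from A3 and left by leap down to F#3.
Step in, leap out — an escape tone.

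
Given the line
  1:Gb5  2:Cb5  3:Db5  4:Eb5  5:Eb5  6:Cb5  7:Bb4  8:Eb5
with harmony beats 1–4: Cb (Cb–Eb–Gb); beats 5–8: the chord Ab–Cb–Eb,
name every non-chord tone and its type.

Db5 (beat 3) — passing tone; Bb4 (beat 7) — escape tone.

The harmony at that moment is Cb major triad (Cb, Eb, Gb); Db5 is not a chord tone.
It is approached by step up from Cb5 and left by step up to Eb5.
Step in, step out in the same direction — a passing tone.
The harmony at that moment is Ab minor triad (Ab, Cb, Eb); Bb4 is not a chord tone.
It is approached by step down from Cb5 and left by leap up to Eb5.
Step in, leap out — an escape tone.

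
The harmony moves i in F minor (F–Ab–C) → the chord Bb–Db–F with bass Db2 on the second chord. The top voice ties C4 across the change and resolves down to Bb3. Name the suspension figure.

At the second chord the bass is Db2. The suspended C4 lies a seventh above the bass; after resolving down by step to Bb3, the interval above the bass becomes a sixth.
Suspension figures are named by those two intervals: 7–6.

7–6 suspension.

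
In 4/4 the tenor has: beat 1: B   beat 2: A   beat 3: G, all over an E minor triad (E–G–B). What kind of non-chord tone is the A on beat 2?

The harmony at that moment is E minor triad (E, G, B); A is not a chord tone.
It is approached by step down from B and left by step down to G.
Step in, step out in the same direction — a passing tone.

Passing tone.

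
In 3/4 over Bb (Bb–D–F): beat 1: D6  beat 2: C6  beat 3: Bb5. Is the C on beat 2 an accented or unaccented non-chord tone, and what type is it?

Unaccented passing tone.

The harmony at that moment is Bb major triad (Bb, D, F); C6 is not a chord tone.
It is approached by step down from D6 and left by step down to Bb5.
Step in, step out in the same direction — a passing tone.
It falls on a weak beat, so it is unaccented.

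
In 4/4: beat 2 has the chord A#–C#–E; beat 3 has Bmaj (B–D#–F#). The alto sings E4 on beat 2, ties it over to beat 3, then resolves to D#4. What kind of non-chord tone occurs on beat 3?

Suspension.

The harmony at that moment is B major triad (B, D#, F#); E4 is not a chord tone.
It is held over (the same pitch as the preceding E4) and left by step down to D#4.
Held over from the previous chord and resolving down by step — a suspension.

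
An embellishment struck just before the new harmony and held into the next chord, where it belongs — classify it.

Approach: ahead of the chord change (typically by step), so it is dissonant against the current harmony. Departure: none — the same pitch is restated or held and is a chord tone of the new harmony.
Dissonant first, consonant once the harmony catches up: the note simply arrives early — an anticipation. (The reverse timing, consonant first and dissonant after the change, would be a suspension or retardation.)

Anticipation.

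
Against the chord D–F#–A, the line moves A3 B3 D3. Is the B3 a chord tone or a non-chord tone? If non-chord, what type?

The harmony at that moment is D major triad (D, F#, A); B3 is not a chord tone.
It is approached by step up from A3 and left by leap down to D3.
Step in, leap out — an escape tone.

Non-chord tone — an escape tone.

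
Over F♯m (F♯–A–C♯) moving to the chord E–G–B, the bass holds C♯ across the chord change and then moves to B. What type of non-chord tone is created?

C♯ is a suspension.

The harmony at that moment is E minor triad (E, G, B); C♯ is not a chord tone.
It is held over (the same pitch as the preceding C♯) and left by step down to B.
Held over from the previous chord and resolving down by step — a suspension.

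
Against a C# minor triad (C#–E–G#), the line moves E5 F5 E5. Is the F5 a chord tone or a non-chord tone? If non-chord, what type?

Non-chord tone — a neighbor tone.

The harmony at that moment is C# minor triad (C#, E, G#); F5 is not a chord tone.
It is approached by step up from E5 and left by step down to E5.
Step away and step back to the same note — a neighbor tone (upper neighbor).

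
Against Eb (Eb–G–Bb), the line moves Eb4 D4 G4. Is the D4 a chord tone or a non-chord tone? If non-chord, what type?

Non-chord tone — an escape tone.

The harmony at that moment is Eb major triad (Eb, G, Bb); D4 is not a chord tone.
It is approached by step down from Eb4 and left by leap up to G4.
Step in, leap out — an escape tone.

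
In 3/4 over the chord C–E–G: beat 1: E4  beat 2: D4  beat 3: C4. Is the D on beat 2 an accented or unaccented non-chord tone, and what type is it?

Unaccented passing tone.

The harmony at that moment is C major triad (C, E, G); D4 is not a chord tone.
It is approached by step down from E4 and left by step down to C4.
Step in, step out in the same direction — a passing tone.
It falls on a weak beat, so it is unaccented.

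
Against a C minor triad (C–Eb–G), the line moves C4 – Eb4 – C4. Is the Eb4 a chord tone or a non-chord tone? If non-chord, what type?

C minor triad contains C, Eb, G; Eb is the third, so it is a chord tone.

Chord tone (the third of C minor triad).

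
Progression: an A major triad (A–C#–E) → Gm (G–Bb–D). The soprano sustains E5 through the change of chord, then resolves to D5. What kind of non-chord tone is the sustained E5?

E5 is a suspension.

The harmony at that moment is G minor triad (G, Bb, D); E5 is not a chord tone.
It is held over (the same pitch as the preceding E5) and left by step down to D5.
Held over from the previous chord and resolving down by step — a suspension.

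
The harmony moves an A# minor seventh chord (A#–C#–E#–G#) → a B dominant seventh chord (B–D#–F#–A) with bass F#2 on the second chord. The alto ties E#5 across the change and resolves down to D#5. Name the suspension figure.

7–6 suspension.

At the second chord the bass is F#2. The suspended E#5 lies a seventh above the bass; after resolving down by step to D#5, the interval above the bass becomes a sixth.
Suspension figures are named by those two intervals: 7–6.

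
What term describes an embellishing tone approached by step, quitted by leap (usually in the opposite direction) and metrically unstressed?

Escape tone.

Approach: by step. Departure: by leap. Metric position: weak.
Step in, leap out, from a weak position — an escape tone (échappée). (It is the mirror image of the appoggiatura, which leaps in and steps out on a strong beat.)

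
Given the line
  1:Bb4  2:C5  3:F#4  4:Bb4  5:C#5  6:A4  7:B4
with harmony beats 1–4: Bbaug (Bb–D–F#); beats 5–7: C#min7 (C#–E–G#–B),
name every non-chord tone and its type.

C5 (beat 2) — escape tone; A4 (beat 6) — appoggiatura.

The harmony at that moment is Bb augmented triad (Bb, D, F#); C5 is not a chord tone.
It is approached by step up from Bb4 and left by leap down to F#4.
Step in, leap out — an escape tone.
The harmony at that moment is C# minor seventh chord (C#, E, G#, B); A4 is not a chord tone.
It is approached by leap down from C#5 and left by step up to B4.
Leap in, step out — an appoggiatura.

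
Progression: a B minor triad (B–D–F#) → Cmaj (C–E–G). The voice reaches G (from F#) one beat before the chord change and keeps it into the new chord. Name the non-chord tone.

G is an anticipation.

The harmony at that moment is B minor triad (B, D, F#); G is not a chord tone.
It is approached by step up from F# and then sustained as the same pitch into the next harmony.
Arriving early and becoming a chord tone when the harmony changes — an anticipation.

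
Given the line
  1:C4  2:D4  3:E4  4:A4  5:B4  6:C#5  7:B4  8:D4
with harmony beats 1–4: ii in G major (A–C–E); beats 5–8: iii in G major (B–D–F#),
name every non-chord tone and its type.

The harmony at that moment is A minor triad (A, C, E); D4 is not a chord tone.
It is approached by step up from C4 and left by step up to E4.
Step in, step out in the same direction — a passing tone.
The harmony at that moment is B minor triad (B, D, F#); C#5 is not a chord tone.
It is approached by step up from B4 and left by step down to B4.
Step away and step back to the same note — a neighbor tone (upper neighbor).

D4 (beat 2) — passing tone; C#5 (beat 6) — neighbor tone.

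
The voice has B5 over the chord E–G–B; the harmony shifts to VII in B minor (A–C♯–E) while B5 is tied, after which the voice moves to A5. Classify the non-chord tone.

The harmony at that moment is A major triad (A, C♯, E); B5 is not a chord tone.
It is held over (the same pitch as the preceding B5) and left by step down to A5.
Held over from the previous chord and resolving down by step — a suspension.

B5 is a suspension.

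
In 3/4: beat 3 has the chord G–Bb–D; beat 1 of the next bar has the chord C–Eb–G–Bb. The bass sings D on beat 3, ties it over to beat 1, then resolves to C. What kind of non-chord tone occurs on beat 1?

Suspension.

The harmony at that moment is C minor seventh chord (C, Eb, G, Bb); D is not a chord tone.
It is held over (the same pitch as the preceding D) and left by step down to C.
Held over from the previous chord and resolving down by step — a suspension.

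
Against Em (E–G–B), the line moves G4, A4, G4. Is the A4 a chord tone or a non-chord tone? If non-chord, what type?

The harmony at that moment is E minor triad (E, G, B); A4 is not a chord tone.
It is approached by step up from G4 and left by step down to G4.
Step away and step back to the same note — a neighbor tone (upper neighbor).

Non-chord tone — a neighbor tone.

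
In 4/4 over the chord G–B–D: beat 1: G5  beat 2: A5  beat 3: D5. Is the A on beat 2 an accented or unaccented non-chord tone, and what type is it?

Unaccented escape tone.

The harmony at that moment is G major triad (G, B, D); A5 is not a chord tone.
It is approached by step up from G5 and left by leap down to D5.
Step in, leap out — an escape tone.
It falls on a weak beat, so it is unaccented.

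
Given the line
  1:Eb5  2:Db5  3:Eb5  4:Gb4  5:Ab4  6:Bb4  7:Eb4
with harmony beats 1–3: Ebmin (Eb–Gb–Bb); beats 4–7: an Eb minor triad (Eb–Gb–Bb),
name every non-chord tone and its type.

The harmony at that moment is Eb minor triad (Eb, Gb, Bb); Db5 is not a chord tone.
It is approached by step down from Eb5 and left by step up to Eb5.
Step away and step back to the same note — a neighbor tone (lower neighbor).
The harmony at that moment is Eb minor triad (Eb, Gb, Bb); Ab4 is not a chord tone.
It is approached by step up from Gb4 and left by step up to Bb4.
Step in, step out in the same direction — a passing tone.

Db5 (beat 2) — neighbor tone; Ab4 (beat 5) — passing tone.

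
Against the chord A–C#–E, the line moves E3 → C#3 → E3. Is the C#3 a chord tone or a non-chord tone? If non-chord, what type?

Chord tone (the third of A major triad).

A major triad contains A, C#, E; C# is the third, so it is a chord tone.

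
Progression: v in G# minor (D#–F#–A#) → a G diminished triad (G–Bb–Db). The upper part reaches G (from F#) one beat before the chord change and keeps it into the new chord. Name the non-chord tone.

The harmony at that moment is D# minor triad (D#, F#, A#); G is not a chord tone.
It is approached by step up from F# and then sustained as the same pitch into the next harmony.
Arriving early and becoming a chord tone when the harmony changes — an anticipation.

G is an anticipation.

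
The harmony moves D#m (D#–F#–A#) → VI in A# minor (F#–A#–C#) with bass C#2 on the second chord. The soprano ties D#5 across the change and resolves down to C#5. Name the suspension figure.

9–8 suspension.

At the second chord the bass is C#2. The suspended D#5 lies a ninth above the bass; after resolving down by step to C#5, the interval above the bass becomes an octave.
Suspension figures are named by those two intervals: 9–8.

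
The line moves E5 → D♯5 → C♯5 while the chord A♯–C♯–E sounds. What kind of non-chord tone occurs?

The harmony at that moment is A♯ diminished triad (A♯, C♯, E); D♯5 is not a chord tone.
It is approached by step down from E5 and left by step down to C♯5.
Step in, step out in the same direction — a passing tone.

D♯5 is a passing tone.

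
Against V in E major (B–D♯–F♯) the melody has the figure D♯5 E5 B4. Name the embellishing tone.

E5 is an escape tone.

The harmony at that moment is B major triad (B, D♯, F♯); E5 is not a chord tone.
It is approached by step up from D♯5 and left by leap down to B4.
Step in, leap out — an escape tone.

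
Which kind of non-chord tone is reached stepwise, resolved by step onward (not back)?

Approach: by step. Departure: by step, continuing in the same direction.
Stepwise on both sides with no change of direction means the note fills in the space between two different chord tones — a passing tone. (Had it turned back to its starting note it would be a neighbor tone instead.)

Passing tone.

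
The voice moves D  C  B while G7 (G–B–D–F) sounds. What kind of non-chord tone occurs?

C is a passing tone.

The harmony at that moment is G dominant seventh chord (G, B, D, F); C is not a chord tone.
It is approached by step down from D and left by step down to B.
Step in, step out in the same direction — a passing tone.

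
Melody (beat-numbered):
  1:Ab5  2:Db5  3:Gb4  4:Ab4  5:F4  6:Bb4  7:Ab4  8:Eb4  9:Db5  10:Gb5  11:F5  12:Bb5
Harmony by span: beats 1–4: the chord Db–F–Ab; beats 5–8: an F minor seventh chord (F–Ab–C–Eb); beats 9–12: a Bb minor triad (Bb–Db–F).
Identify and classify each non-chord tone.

Gb4 (beat 3) — appoggiatura; Bb4 (beat 6) — appoggiatura; Gb5 (beat 10) — appoggiatura.

The harmony at that moment is Db major triad (Db, F, Ab); Gb4 is not a chord tone.
It is approached by leap down from Db5 and left by step up to Ab4.
Leap in, step out — an appoggiatura.
The harmony at that moment is F minor seventh chord (F, Ab, C, Eb); Bb4 is not a chord tone.
It is approached by leap up from F4 and left by step down to Ab4.
Leap in, step out — an appoggiatura.
The harmony at that moment is Bb minor triad (Bb, Db, F); Gb5 is not a chord tone.
It is approached by leap up from Db5 and left by step down to F5.
Leap in, step out — an appoggiatura.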